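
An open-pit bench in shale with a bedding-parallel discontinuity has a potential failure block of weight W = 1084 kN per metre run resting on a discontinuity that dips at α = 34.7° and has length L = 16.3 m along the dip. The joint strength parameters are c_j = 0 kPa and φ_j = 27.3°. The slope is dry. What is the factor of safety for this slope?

FS = 0.75

Resolving the block weight along and normal to the plane and applying the Mohr–Coulomb strength on the joint:
N' = W cosα = 1084·cos34.7° = 891.2 kN/m
Driving force T = W sinα = 1084·sin34.7° = 617.1 kN/m
Resisting force R = c_j·L + N'·tanφ_j = 0·16.3 + 891.2·tan27.3° = 0.0 + 460.0 = 460.0 kN/m
FS = R / T = 460.0 / 617.1 = 0.745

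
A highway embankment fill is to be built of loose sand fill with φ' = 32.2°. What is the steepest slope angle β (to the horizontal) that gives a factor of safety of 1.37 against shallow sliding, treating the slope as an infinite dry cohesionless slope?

For an infinite dry cohesionless slope FS = tanφ'/tanβ, so tanβ = tanφ' / FS.
tanβ = tan32.2° / 1.37 = 0.6297 / 1.37 = 0.4597
β = arctan(0.4597) = 24.69°

β = 24.7°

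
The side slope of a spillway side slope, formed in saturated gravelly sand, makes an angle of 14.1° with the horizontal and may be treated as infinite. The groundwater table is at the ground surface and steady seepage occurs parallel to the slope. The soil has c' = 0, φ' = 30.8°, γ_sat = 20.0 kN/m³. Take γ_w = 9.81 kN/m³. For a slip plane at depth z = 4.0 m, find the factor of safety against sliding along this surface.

FS = 1.21

With seepage parallel to the slope and the water table at the surface, the effective normal stress on the slip plane uses the buoyant unit weight γ' = γ_sat − γ_w while the driving shear stress uses γ_sat:
FS = [c' + γ' z cos²β tanφ'] / [γ_sat z sinβ cosβ]
(For c' = 0 this reduces to FS = (γ'/γ_sat)·tanφ'/tanβ.)
γ' = 20.0 − 9.81 = 10.19 kN/m³
Numerator = 0.0 + 10.19·4.0·cos²14.1°·tan30.8° = 0.0 + 10.19·4.0·0.9407·0.5961 = 22.856 kPa
Denominator = 20.0·4.0·sin14.1°·cos14.1° = 20.0·4.0·0.2436·0.9699 = 18.902 kPa
FS = 22.856 / 18.902 = 1.209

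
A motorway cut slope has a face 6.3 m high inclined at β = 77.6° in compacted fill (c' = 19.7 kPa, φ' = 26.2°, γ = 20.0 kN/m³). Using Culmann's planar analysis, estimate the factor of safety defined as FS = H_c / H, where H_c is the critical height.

H_c = (4c'/γ) · sinβ cosφ' / [1 − cos(β − φ')]
    = (4·19.7/20.0) · sin77.6°·cos26.2° / [1 − cos51.4°]
    = 3.940 · 0.8763 / 0.3761 = 9.18 m
FS = H_c / H = 9.18 / 6.3 = 1.457

FS = 1.46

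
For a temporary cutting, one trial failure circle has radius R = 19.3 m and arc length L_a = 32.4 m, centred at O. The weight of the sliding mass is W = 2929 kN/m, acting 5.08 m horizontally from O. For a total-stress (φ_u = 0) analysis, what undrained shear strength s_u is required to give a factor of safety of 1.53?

s_u = 36.4 kPa

FS = s_u·L_a·R / (W·d), so s_u = FS·W·d / (L_a·R).
s_u = 1.53·2929·5.08 / (32.40·19.3) = 22765.4 / 625.32 = 36.41 kPa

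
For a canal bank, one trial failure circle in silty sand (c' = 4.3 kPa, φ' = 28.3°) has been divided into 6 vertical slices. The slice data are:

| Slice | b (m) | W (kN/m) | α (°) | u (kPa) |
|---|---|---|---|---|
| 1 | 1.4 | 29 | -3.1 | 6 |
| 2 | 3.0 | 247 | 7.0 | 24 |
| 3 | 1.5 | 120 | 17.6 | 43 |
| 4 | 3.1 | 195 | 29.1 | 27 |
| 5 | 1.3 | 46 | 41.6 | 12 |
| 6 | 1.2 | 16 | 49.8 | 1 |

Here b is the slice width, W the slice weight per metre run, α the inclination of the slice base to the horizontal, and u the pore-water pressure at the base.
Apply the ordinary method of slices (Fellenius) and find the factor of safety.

FS = 1.17

Ordinary method of slices: FS = Σ[c'·Δl_i + (W_i cosα_i − u_i·Δl_i)·tanφ'] / Σ W_i sinα_i, with Δl_i = b_i / cosα_i.
Slice 1: Δl = 1.4/cos(-3.1°) = 1.402 m; N'_1 = 29·cos(-3.1°) − 6·1.402 = 20.5; c'Δl = 6.03; W sinα = -1.6
Slice 2: Δl = 3.0/cos7.0° = 3.023 m; N'_2 = 247·cos7.0° − 24·3.023 = 172.6; c'Δl = 13.00; W sinα = 30.1
Slice 3: Δl = 1.5/cos17.6° = 1.574 m; N'_3 = 120·cos17.6° − 43·1.574 = 46.7; c'Δl = 6.77; W sinα = 36.3
Slice 4: Δl = 3.1/cos29.1° = 3.548 m; N'_4 = 195·cos29.1° − 27·3.548 = 74.6; c'Δl = 15.26; W sinα = 94.8
Slice 5: Δl = 1.3/cos41.6° = 1.738 m; N'_5 = 46·cos41.6° − 12·1.738 = 13.5; c'Δl = 7.48; W sinα = 30.5
Slice 6: Δl = 1.2/cos49.8° = 1.859 m; N'_6 = 16·cos49.8° − 1·1.859 = 8.5; c'Δl = 7.99; W sinα = 12.2
Σc'Δl = 56.5 kN/m; ΣN' = 336.5 kN/m; ΣW sinα = 202.4 kN/m
Resisting = 56.5 + 336.5·tan28.3° = 56.5 + 181.2 = 237.7 kN/m
FS = 237.7 / 202.4 = 1.174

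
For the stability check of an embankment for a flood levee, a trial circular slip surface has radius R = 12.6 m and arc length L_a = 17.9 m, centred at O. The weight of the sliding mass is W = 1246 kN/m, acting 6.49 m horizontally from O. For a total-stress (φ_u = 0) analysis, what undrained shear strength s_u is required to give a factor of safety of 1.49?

FS = s_u·L_a·R / (W·d), so s_u = FS·W·d / (L_a·R).
s_u = 1.49·1246·6.49 / (17.90·12.6) = 12048.9 / 225.54 = 53.42 kPa

s_u = 53.4 kPa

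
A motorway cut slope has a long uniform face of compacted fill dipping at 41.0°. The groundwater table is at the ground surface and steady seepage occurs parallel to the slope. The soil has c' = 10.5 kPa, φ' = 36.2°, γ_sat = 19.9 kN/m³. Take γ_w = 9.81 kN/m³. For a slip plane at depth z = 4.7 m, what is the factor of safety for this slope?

With seepage parallel to the slope and the water table at the surface, the effective normal stress on the slip plane uses the buoyant unit weight γ' = γ_sat − γ_w while the driving shear stress uses γ_sat:
FS = [c' + γ' z cos²β tanφ'] / [γ_sat z sinβ cosβ]
γ' = 19.9 − 9.81 = 10.09 kN/m³
Numerator = 10.5 + 10.09·4.7·cos²41.0°·tan36.2° = 10.5 + 10.09·4.7·0.5696·0.7319 = 30.269 kPa
Denominator = 19.9·4.7·sin41.0°·cos41.0° = 19.9·4.7·0.6561·0.7547 = 46.310 kPa
FS = 30.269 / 46.310 = 0.654

FS = 0.65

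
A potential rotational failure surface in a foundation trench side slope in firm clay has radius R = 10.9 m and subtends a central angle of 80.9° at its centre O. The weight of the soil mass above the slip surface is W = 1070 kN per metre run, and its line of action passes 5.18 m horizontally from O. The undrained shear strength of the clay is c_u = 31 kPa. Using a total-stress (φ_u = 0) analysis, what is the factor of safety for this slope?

Taking moments about the centre O, the resisting moment is provided by the undrained shear strength acting along the arc:
Arc length L_a = R·θ = 10.9·(80.9°·π/180) = 10.9·1.4120 = 15.39 m
M_R = c_u·L_a·R = 31·15.39·10.9 = 5200.4 kN·m/m
M_D = W·d = 1070·5.18 = 5542.6 kN·m/m
FS = M_R / M_D = 5200.4 / 5542.6 = 0.938

FS = 0.94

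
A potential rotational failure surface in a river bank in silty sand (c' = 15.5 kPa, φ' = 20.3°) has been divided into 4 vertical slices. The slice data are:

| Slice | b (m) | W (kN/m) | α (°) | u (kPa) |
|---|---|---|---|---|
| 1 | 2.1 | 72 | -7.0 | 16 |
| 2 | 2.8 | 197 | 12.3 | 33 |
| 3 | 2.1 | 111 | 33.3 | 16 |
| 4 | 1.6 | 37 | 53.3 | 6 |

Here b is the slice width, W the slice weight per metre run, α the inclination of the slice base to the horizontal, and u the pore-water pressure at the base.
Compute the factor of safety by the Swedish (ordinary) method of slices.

Ordinary method of slices: FS = Σ[c'·Δl_i + (W_i cosα_i − u_i·Δl_i)·tanφ'] / Σ W_i sinα_i, with Δl_i = b_i / cosα_i.
Slice 1: Δl = 2.1/cos(-7.0°) = 2.116 m; N'_1 = 72·cos(-7.0°) − 16·2.116 = 37.6; c'Δl = 32.79; W sinα = -8.8
Slice 2: Δl = 2.8/cos12.3° = 2.866 m; N'_2 = 197·cos12.3° − 33·2.866 = 97.9; c'Δl = 44.42; W sinα = 42.0
Slice 3: Δl = 2.1/cos33.3° = 2.513 m; N'_3 = 111·cos33.3° − 16·2.513 = 52.6; c'Δl = 38.94; W sinα = 60.9
Slice 4: Δl = 1.6/cos53.3° = 2.677 m; N'_4 = 37·cos53.3° − 6·2.677 = 6.0; c'Δl = 41.50; W sinα = 29.7
Σc'Δl = 157.7 kN/m; ΣN' = 194.1 kN/m; ΣW sinα = 123.8 kN/m
Resisting = 157.7 + 194.1·tan20.3° = 157.7 + 71.8 = 229.5 kN/m
FS = 229.5 / 123.8 = 1.854

FS = 1.85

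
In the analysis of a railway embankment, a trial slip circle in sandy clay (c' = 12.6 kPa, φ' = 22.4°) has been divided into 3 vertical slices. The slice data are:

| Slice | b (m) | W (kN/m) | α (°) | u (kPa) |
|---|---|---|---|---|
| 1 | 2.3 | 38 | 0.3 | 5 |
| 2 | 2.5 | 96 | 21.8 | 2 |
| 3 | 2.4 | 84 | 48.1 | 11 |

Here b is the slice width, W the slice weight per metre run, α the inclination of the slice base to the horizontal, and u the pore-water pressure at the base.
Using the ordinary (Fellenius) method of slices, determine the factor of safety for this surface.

Ordinary method of slices: FS = Σ[c'·Δl_i + (W_i cosα_i − u_i·Δl_i)·tanφ'] / Σ W_i sinα_i, with Δl_i = b_i / cosα_i.
Slice 1: Δl = 2.3/cos0.3° = 2.300 m; N'_1 = 38·cos0.3° − 5·2.300 = 26.5; c'Δl = 28.98; W sinα = 0.2
Slice 2: Δl = 2.5/cos21.8° = 2.693 m; N'_2 = 96·cos21.8° − 2·2.693 = 83.7; c'Δl = 33.93; W sinα = 35.7
Slice 3: Δl = 2.4/cos48.1° = 3.594 m; N'_3 = 84·cos48.1° − 11·3.594 = 16.6; c'Δl = 45.28; W sinα = 62.5
Σc'Δl = 108.2 kN/m; ΣN' = 126.8 kN/m; ΣW sinα = 98.4 kN/m
Resisting = 108.2 + 126.8·tan22.4° = 108.2 + 52.3 = 160.5 kN/m
FS = 160.5 / 98.4 = 1.631

FS = 1.63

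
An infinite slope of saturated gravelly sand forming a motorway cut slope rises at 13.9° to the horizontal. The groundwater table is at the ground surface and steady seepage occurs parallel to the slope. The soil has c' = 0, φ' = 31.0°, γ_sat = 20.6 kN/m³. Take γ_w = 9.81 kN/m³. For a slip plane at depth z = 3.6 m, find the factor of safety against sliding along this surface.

With seepage parallel to the slope and the water table at the surface, the effective normal stress on the slip plane uses the buoyant unit weight γ' = γ_sat − γ_w while the driving shear stress uses γ_sat:
FS = [c' + γ' z cos²β tanφ'] / [γ_sat z sinβ cosβ]
(For c' = 0 this reduces to FS = (γ'/γ_sat)·tanφ'/tanβ.)
γ' = 20.6 − 9.81 = 10.79 kN/m³
Numerator = 0.0 + 10.79·3.6·cos²13.9°·tan31.0° = 0.0 + 10.79·3.6·0.9423·0.6009 = 21.993 kPa
Denominator = 20.6·3.6·sin13.9°·cos13.9° = 20.6·3.6·0.2402·0.9707 = 17.294 kPa
FS = 21.993 / 17.294 = 1.272

FS = 1.27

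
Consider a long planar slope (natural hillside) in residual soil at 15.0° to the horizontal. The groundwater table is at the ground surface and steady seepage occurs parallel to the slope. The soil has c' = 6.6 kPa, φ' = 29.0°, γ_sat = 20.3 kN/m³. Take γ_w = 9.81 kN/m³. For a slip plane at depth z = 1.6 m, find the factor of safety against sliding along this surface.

FS = 1.88

With seepage parallel to the slope and the water table at the surface, the effective normal stress on the slip plane uses the buoyant unit weight γ' = γ_sat − γ_w while the driving shear stress uses γ_sat:
FS = [c' + γ' z cos²β tanφ'] / [γ_sat z sinβ cosβ]
γ' = 20.3 − 9.81 = 10.49 kN/m³
Numerator = 6.6 + 10.49·1.6·cos²15.0°·tan29.0° = 6.6 + 10.49·1.6·0.9330·0.5543 = 15.280 kPa
Denominator = 20.3·1.6·sin15.0°·cos15.0° = 20.3·1.6·0.2588·0.9659 = 8.120 kPa
FS = 15.280 / 8.120 = 1.882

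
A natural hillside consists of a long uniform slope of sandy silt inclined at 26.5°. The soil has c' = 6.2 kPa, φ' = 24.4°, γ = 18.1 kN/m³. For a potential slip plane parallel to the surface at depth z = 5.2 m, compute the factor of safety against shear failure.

FS = 1.07

For an infinite slope with a slip plane parallel to the surface (no pore pressure): FS = [c' + γz cos²β tanφ'] / [γz sinβ cosβ].
γz = 18.1·5.2 = 94.12 kN/m²
Numerator = 6.2 + 94.12·cos²26.5°·tan24.4° = 6.2 + 94.12·0.8009·0.4536 = 40.395 kPa
Denominator = 94.12·sin26.5°·cos26.5° = 94.12·0.4462·0.8949 = 37.584 kPa
FS = 40.395 / 37.584 = 1.075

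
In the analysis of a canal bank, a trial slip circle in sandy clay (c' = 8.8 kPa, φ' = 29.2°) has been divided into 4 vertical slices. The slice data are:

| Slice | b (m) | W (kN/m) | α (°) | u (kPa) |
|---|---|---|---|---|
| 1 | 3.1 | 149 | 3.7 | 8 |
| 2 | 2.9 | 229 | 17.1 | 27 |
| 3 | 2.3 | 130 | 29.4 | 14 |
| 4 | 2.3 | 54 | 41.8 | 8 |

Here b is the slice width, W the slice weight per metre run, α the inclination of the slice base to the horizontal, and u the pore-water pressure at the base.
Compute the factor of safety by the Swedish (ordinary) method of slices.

FS = 1.71

Ordinary method of slices: FS = Σ[c'·Δl_i + (W_i cosα_i − u_i·Δl_i)·tanφ'] / Σ W_i sinα_i, with Δl_i = b_i / cosα_i.
Slice 1: Δl = 3.1/cos3.7° = 3.106 m; N'_1 = 149·cos3.7° − 8·3.106 = 123.8; c'Δl = 27.34; W sinα = 9.6
Slice 2: Δl = 2.9/cos17.1° = 3.034 m; N'_2 = 229·cos17.1° − 27·3.034 = 137.0; c'Δl = 26.70; W sinα = 67.3
Slice 3: Δl = 2.3/cos29.4° = 2.640 m; N'_3 = 130·cos29.4° − 14·2.640 = 76.3; c'Δl = 23.23; W sinα = 63.8
Slice 4: Δl = 2.3/cos41.8° = 3.085 m; N'_4 = 54·cos41.8° − 8·3.085 = 15.6; c'Δl = 27.15; W sinα = 36.0
Σc'Δl = 104.4 kN/m; ΣN' = 352.7 kN/m; ΣW sinα = 176.8 kN/m
Resisting = 104.4 + 352.7·tan29.2° = 104.4 + 197.1 = 301.5 kN/m
FS = 301.5 / 176.8 = 1.706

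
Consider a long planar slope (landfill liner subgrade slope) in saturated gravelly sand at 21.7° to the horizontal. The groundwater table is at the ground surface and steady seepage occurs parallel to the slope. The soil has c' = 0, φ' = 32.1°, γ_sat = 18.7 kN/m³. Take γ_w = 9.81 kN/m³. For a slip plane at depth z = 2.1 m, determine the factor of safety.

With seepage parallel to the slope and the water table at the surface, the effective normal stress on the slip plane uses the buoyant unit weight γ' = γ_sat − γ_w while the driving shear stress uses γ_sat:
FS = [c' + γ' z cos²β tanφ'] / [γ_sat z sinβ cosβ]
(For c' = 0 this reduces to FS = (γ'/γ_sat)·tanφ'/tanβ.)
γ' = 18.7 − 9.81 = 8.89 kN/m³
Numerator = 0.0 + 8.89·2.1·cos²21.7°·tan32.1° = 0.0 + 8.89·2.1·0.8633·0.6273 = 10.110 kPa
Denominator = 18.7·2.1·sin21.7°·cos21.7° = 18.7·2.1·0.3697·0.9291 = 13.491 kPa
FS = 10.110 / 13.491 = 0.749

FS = 0.75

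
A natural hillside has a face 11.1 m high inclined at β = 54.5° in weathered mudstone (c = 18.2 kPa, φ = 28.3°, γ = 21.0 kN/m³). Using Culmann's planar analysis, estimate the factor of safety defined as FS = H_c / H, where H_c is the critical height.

FS = 2.18

H_c = (4c/γ) · sinβ cosφ / [1 − cos(β − φ)]
    = (4·18.2/21.0) · sin54.5°·cos28.3° / [1 − cos26.2°]
    = 3.467 · 0.7168 / 0.1027 = 24.19 m
FS = H_c / H = 24.19 / 11.1 = 2.179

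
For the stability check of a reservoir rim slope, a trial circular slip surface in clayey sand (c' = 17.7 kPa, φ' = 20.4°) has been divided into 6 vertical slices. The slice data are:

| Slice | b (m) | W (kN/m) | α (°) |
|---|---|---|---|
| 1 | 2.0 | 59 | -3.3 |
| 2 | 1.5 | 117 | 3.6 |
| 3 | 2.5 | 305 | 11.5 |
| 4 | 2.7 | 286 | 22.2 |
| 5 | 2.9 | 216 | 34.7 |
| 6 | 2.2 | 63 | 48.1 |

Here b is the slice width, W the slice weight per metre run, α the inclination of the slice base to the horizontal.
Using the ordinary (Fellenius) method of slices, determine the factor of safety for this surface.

Ordinary method of slices: FS = Σ[c'·Δl_i + (W_i cosα_i)·tanφ'] / Σ W_i sinα_i, with Δl_i = b_i / cosα_i.
Slice 1: Δl = 2.0/cos(-3.3°) = 2.003 m; N'_1 = 59·cos(-3.3°) = 58.9; c'Δl = 35.46; W sinα = -3.4
Slice 2: Δl = 1.5/cos3.6° = 1.503 m; N'_2 = 117·cos3.6° = 116.8; c'Δl = 26.60; W sinα = 7.3
Slice 3: Δl = 2.5/cos11.5° = 2.551 m; N'_3 = 305·cos11.5° = 298.9; c'Δl = 45.16; W sinα = 60.8
Slice 4: Δl = 2.7/cos22.2° = 2.916 m; N'_4 = 286·cos22.2° = 264.8; c'Δl = 51.62; W sinα = 108.1
Slice 5: Δl = 2.9/cos34.7° = 3.527 m; N'_5 = 216·cos34.7° = 177.6; c'Δl = 62.43; W sinα = 123.0
Slice 6: Δl = 2.2/cos48.1° = 3.294 m; N'_6 = 63·cos48.1° = 42.1; c'Δl = 58.31; W sinα = 46.9
Σc'Δl = 279.6 kN/m; ΣN' = 959.0 kN/m; ΣW sinα = 342.7 kN/m
Resisting = 279.6 + 959.0·tan20.4° = 279.6 + 356.7 = 636.2 kN/m
FS = 636.2 / 342.7 = 1.857

FS = 1.86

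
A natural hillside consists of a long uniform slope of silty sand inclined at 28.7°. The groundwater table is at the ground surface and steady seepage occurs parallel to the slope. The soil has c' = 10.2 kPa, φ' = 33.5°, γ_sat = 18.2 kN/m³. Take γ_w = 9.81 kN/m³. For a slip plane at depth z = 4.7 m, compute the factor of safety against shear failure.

FS = 0.84

With seepage parallel to the slope and the water table at the surface, the effective normal stress on the slip plane uses the buoyant unit weight γ' = γ_sat − γ_w while the driving shear stress uses γ_sat:
FS = [c' + γ' z cos²β tanφ'] / [γ_sat z sinβ cosβ]
γ' = 18.2 − 9.81 = 8.39 kN/m³
Numerator = 10.2 + 8.39·4.7·cos²28.7°·tan33.5° = 10.2 + 8.39·4.7·0.7694·0.6619 = 30.281 kPa
Denominator = 18.2·4.7·sin28.7°·cos28.7° = 18.2·4.7·0.4802·0.8771 = 36.032 kPa
FS = 30.281 / 36.032 = 0.840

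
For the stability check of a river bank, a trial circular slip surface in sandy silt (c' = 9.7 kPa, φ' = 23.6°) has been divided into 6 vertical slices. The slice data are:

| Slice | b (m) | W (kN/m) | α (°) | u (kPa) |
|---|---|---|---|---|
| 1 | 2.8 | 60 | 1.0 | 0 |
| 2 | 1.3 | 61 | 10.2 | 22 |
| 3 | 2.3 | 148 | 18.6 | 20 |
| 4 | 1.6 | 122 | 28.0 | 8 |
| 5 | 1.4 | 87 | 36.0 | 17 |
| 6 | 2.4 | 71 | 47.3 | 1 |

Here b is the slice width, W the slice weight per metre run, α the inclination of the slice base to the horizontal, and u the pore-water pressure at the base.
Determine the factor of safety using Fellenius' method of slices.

FS = 1.32

Ordinary method of slices: FS = Σ[c'·Δl_i + (W_i cosα_i − u_i·Δl_i)·tanφ'] / Σ W_i sinα_i, with Δl_i = b_i / cosα_i.
Slice 1: Δl = 2.8/cos1.0° = 2.800 m; N'_1 = 60·cos1.0° − 0·2.800 = 60.0; c'Δl = 27.16; W sinα = 1.0
Slice 2: Δl = 1.3/cos10.2° = 1.321 m; N'_2 = 61·cos10.2° − 22·1.321 = 31.0; c'Δl = 12.81; W sinα = 10.8
Slice 3: Δl = 2.3/cos18.6° = 2.427 m; N'_3 = 148·cos18.6° − 20·2.427 = 91.7; c'Δl = 23.54; W sinα = 47.2
Slice 4: Δl = 1.6/cos28.0° = 1.812 m; N'_4 = 122·cos28.0° − 8·1.812 = 93.2; c'Δl = 17.58; W sinα = 57.3
Slice 5: Δl = 1.4/cos36.0° = 1.730 m; N'_5 = 87·cos36.0° − 17·1.730 = 41.0; c'Δl = 16.79; W sinα = 51.1
Slice 6: Δl = 2.4/cos47.3° = 3.539 m; N'_6 = 71·cos47.3° − 1·3.539 = 44.6; c'Δl = 34.33; W sinα = 52.2
Σc'Δl = 132.2 kN/m; ΣN' = 361.5 kN/m; ΣW sinα = 219.6 kN/m
Resisting = 132.2 + 361.5·tan23.6° = 132.2 + 157.9 = 290.1 kN/m
FS = 290.1 / 219.6 = 1.321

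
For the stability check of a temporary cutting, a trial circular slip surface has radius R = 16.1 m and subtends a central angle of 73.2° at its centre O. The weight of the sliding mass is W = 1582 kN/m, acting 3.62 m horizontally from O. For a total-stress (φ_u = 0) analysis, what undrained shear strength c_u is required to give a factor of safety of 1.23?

c_u = 21.3 kPa

FS = c_u·L_a·R / (W·d), so c_u = FS·W·d / (L_a·R).
Arc length L_a = R·θ = 16.1·(73.2°·π/180) = 16.1·1.2776 = 20.57 m
c_u = 1.23·1582·3.62 / (20.57·16.1) = 7044.0 / 331.16 = 21.27 kPa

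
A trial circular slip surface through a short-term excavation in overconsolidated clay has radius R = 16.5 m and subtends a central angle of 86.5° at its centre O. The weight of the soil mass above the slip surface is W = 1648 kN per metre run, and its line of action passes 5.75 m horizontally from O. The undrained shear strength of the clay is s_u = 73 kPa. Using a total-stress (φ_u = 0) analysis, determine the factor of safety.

Taking moments about the centre O, the resisting moment is provided by the undrained shear strength acting along the arc:
Arc length L_a = R·θ = 16.5·(86.5°·π/180) = 16.5·1.5097 = 24.91 m
M_R = s_u·L_a·R = 73·24.91·16.5 = 30004.4 kN·m/m
M_D = W·d = 1648·5.75 = 9476.0 kN·m/m
FS = M_R / M_D = 30004.4 / 9476.0 = 3.166

FS = 3.17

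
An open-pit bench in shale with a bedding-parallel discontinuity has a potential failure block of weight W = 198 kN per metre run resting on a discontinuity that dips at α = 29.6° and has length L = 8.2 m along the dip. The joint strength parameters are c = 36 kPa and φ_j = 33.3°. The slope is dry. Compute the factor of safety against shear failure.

Resolving the block weight along and normal to the plane and applying the Mohr–Coulomb strength on the joint:
N' = W cosα = 198·cos29.6° = 172.2 kN/m
Driving force T = W sinα = 198·sin29.6° = 97.8 kN/m
Resisting force R = c·L + N'·tanφ_j = 36·8.2 + 172.2·tan33.3° = 295.2 + 113.1 = 408.3 kN/m
FS = R / T = 408.3 / 97.8 = 4.175

FS = 4.17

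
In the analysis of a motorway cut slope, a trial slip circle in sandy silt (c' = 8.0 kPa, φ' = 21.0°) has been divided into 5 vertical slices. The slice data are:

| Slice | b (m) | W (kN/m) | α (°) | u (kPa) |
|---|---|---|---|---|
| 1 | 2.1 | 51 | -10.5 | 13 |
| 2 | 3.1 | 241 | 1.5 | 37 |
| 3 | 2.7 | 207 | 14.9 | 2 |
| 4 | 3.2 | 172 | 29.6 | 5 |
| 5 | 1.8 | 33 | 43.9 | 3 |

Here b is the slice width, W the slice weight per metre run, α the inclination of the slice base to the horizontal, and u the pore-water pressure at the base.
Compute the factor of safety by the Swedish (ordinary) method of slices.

FS = 1.91

Ordinary method of slices: FS = Σ[c'·Δl_i + (W_i cosα_i − u_i·Δl_i)·tanφ'] / Σ W_i sinα_i, with Δl_i = b_i / cosα_i.
Slice 1: Δl = 2.1/cos(-10.5°) = 2.136 m; N'_1 = 51·cos(-10.5°) − 13·2.136 = 22.4; c'Δl = 17.09; W sinα = -9.3
Slice 2: Δl = 3.1/cos1.5° = 3.101 m; N'_2 = 241·cos1.5° − 37·3.101 = 126.2; c'Δl = 24.81; W sinα = 6.3
Slice 3: Δl = 2.7/cos14.9° = 2.794 m; N'_3 = 207·cos14.9° − 2·2.794 = 194.5; c'Δl = 22.35; W sinα = 53.2
Slice 4: Δl = 3.2/cos29.6° = 3.680 m; N'_4 = 172·cos29.6° − 5·3.680 = 131.2; c'Δl = 29.44; W sinα = 85.0
Slice 5: Δl = 1.8/cos43.9° = 2.498 m; N'_5 = 33·cos43.9° − 3·2.498 = 16.3; c'Δl = 19.98; W sinα = 22.9
Σc'Δl = 113.7 kN/m; ΣN' = 490.4 kN/m; ΣW sinα = 158.1 kN/m
Resisting = 113.7 + 490.4·tan21.0° = 113.7 + 188.3 = 301.9 kN/m
FS = 301.9 / 158.1 = 1.910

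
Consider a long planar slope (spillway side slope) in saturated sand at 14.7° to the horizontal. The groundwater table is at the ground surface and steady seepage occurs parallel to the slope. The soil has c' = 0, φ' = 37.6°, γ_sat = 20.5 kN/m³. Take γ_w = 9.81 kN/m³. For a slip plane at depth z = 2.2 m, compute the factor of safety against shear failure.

FS = 1.53

With seepage parallel to the slope and the water table at the surface, the effective normal stress on the slip plane uses the buoyant unit weight γ' = γ_sat − γ_w while the driving shear stress uses γ_sat:
FS = [c' + γ' z cos²β tanφ'] / [γ_sat z sinβ cosβ]
(For c' = 0 this reduces to FS = (γ'/γ_sat)·tanφ'/tanβ.)
γ' = 20.5 − 9.81 = 10.69 kN/m³
Numerator = 0.0 + 10.69·2.2·cos²14.7°·tan37.6° = 0.0 + 10.69·2.2·0.9356·0.7701 = 16.945 kPa
Denominator = 20.5·2.2·sin14.7°·cos14.7° = 20.5·2.2·0.2538·0.9673 = 11.070 kPa
FS = 16.945 / 11.070 = 1.531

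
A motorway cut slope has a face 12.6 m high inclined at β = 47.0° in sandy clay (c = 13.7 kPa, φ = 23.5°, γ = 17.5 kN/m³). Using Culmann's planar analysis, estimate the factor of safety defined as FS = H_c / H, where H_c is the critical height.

H_c = (4c/γ) · sinβ cosφ / [1 − cos(β − φ)]
    = (4·13.7/17.5) · sin47.0°·cos23.5° / [1 − cos23.5°]
    = 3.131 · 0.6707 / 0.0829 = 25.32 m
FS = H_c / H = 25.32 / 12.6 = 2.010

FS = 2.01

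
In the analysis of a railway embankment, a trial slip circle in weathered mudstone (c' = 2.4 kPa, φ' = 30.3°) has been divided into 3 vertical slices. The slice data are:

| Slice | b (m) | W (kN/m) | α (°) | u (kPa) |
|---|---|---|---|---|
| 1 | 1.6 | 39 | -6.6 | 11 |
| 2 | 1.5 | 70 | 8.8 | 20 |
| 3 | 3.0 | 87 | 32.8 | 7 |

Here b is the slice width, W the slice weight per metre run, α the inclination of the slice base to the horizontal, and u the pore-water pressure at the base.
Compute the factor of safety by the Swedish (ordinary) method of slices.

Ordinary method of slices: FS = Σ[c'·Δl_i + (W_i cosα_i − u_i·Δl_i)·tanφ'] / Σ W_i sinα_i, with Δl_i = b_i / cosα_i.
Slice 1: Δl = 1.6/cos(-6.6°) = 1.611 m; N'_1 = 39·cos(-6.6°) − 11·1.611 = 21.0; c'Δl = 3.87; W sinα = -4.5
Slice 2: Δl = 1.5/cos8.8° = 1.518 m; N'_2 = 70·cos8.8° − 20·1.518 = 38.8; c'Δl = 3.64; W sinα = 10.7
Slice 3: Δl = 3.0/cos32.8° = 3.569 m; N'_3 = 87·cos32.8° − 7·3.569 = 48.1; c'Δl = 8.57; W sinα = 47.1
Σc'Δl = 16.1 kN/m; ΣN' = 108.0 kN/m; ΣW sinα = 53.4 kN/m
Resisting = 16.1 + 108.0·tan30.3° = 16.1 + 63.1 = 79.2 kN/m
FS = 79.2 / 53.4 = 1.484

FS = 1.48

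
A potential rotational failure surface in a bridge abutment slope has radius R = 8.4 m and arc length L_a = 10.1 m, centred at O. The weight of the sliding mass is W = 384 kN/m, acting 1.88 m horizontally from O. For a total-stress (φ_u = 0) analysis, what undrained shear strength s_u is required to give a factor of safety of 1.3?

s_u = 11.1 kPa

FS = s_u·L_a·R / (W·d), so s_u = FS·W·d / (L_a·R).
s_u = 1.3·384·1.88 / (10.10·8.4) = 938.5 / 84.84 = 11.06 kPa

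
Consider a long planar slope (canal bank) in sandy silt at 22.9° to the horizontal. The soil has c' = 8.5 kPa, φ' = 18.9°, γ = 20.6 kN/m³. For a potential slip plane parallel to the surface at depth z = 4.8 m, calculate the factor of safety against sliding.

For an infinite slope with a slip plane parallel to the surface (no pore pressure): FS = [c' + γz cos²β tanφ'] / [γz sinβ cosβ].
γz = 20.6·4.8 = 98.88 kN/m²
Numerator = 8.5 + 98.88·cos²22.9°·tan18.9° = 8.5 + 98.88·0.8486·0.3424 = 37.228 kPa
Denominator = 98.88·sin22.9°·cos22.9° = 98.88·0.3891·0.9212 = 35.444 kPa
FS = 37.228 / 35.444 = 1.050

FS = 1.05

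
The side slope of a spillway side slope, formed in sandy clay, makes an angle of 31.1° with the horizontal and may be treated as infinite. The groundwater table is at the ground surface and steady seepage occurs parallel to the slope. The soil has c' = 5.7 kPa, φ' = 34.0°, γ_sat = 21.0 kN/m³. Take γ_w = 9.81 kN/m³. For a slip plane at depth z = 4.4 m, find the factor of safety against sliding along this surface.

FS = 0.74

With seepage parallel to the slope and the water table at the surface, the effective normal stress on the slip plane uses the buoyant unit weight γ' = γ_sat − γ_w while the driving shear stress uses γ_sat:
FS = [c' + γ' z cos²β tanφ'] / [γ_sat z sinβ cosβ]
γ' = 21.0 − 9.81 = 11.19 kN/m³
Numerator = 5.7 + 11.19·4.4·cos²31.1°·tan34.0° = 5.7 + 11.19·4.4·0.7332·0.6745 = 30.049 kPa
Denominator = 21.0·4.4·sin31.1°·cos31.1° = 21.0·4.4·0.5165·0.8563 = 40.868 kPa
FS = 30.049 / 40.868 = 0.735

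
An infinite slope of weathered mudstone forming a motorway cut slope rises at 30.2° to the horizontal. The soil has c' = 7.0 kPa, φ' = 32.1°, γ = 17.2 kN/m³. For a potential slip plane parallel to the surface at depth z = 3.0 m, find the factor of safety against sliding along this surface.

For an infinite slope with a slip plane parallel to the surface (no pore pressure): FS = [c' + γz cos²β tanφ'] / [γz sinβ cosβ].
γz = 17.2·3.0 = 51.60 kN/m²
Numerator = 7.0 + 51.60·cos²30.2°·tan32.1° = 7.0 + 51.60·0.7470·0.6273 = 31.178 kPa
Denominator = 51.60·sin30.2°·cos30.2° = 51.60·0.5030·0.8643 = 22.433 kPa
FS = 31.178 / 22.433 = 1.390

FS = 1.39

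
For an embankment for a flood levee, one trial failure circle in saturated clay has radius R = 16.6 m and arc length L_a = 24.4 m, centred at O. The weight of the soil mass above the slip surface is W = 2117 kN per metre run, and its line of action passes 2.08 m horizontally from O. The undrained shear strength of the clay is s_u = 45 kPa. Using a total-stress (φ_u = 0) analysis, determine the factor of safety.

FS = 4.14

Taking moments about the centre O, the resisting moment is provided by the undrained shear strength acting along the arc:
M_R = s_u·L_a·R = 45·24.40·16.6 = 18226.8 kN·m/m
M_D = W·d = 2117·2.08 = 4403.4 kN·m/m
FS = M_R / M_D = 18226.8 / 4403.4 = 4.139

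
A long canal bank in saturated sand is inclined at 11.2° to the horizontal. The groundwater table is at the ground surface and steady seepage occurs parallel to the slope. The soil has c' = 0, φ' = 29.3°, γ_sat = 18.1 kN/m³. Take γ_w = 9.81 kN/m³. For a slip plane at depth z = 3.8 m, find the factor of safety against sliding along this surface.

With seepage parallel to the slope and the water table at the surface, the effective normal stress on the slip plane uses the buoyant unit weight γ' = γ_sat − γ_w while the driving shear stress uses γ_sat:
FS = [c' + γ' z cos²β tanφ'] / [γ_sat z sinβ cosβ]
(For c' = 0 this reduces to FS = (γ'/γ_sat)·tanφ'/tanβ.)
γ' = 18.1 − 9.81 = 8.29 kN/m³
Numerator = 0.0 + 8.29·3.8·cos²11.2°·tan29.3° = 0.0 + 8.29·3.8·0.9623·0.5612 = 17.011 kPa
Denominator = 18.1·3.8·sin11.2°·cos11.2° = 18.1·3.8·0.1942·0.9810 = 13.105 kPa
FS = 17.011 / 13.105 = 1.298

FS = 1.30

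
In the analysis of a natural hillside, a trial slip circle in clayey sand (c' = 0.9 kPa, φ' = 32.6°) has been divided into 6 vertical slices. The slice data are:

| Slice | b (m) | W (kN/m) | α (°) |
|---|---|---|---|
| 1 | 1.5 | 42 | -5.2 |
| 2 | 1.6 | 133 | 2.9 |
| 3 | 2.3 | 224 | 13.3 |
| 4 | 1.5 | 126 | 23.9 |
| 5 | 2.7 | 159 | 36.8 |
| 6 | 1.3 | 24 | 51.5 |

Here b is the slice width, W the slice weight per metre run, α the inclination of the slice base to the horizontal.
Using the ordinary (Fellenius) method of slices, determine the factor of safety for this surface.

FS = 1.95

Ordinary method of slices: FS = Σ[c'·Δl_i + (W_i cosα_i)·tanφ'] / Σ W_i sinα_i, with Δl_i = b_i / cosα_i.
Slice 1: Δl = 1.5/cos(-5.2°) = 1.506 m; N'_1 = 42·cos(-5.2°) = 41.8; c'Δl = 1.36; W sinα = -3.8
Slice 2: Δl = 1.6/cos2.9° = 1.602 m; N'_2 = 133·cos2.9° = 132.8; c'Δl = 1.44; W sinα = 6.7
Slice 3: Δl = 2.3/cos13.3° = 2.363 m; N'_3 = 224·cos13.3° = 218.0; c'Δl = 2.13; W sinα = 51.5
Slice 4: Δl = 1.5/cos23.9° = 1.641 m; N'_4 = 126·cos23.9° = 115.2; c'Δl = 1.48; W sinα = 51.0
Slice 5: Δl = 2.7/cos36.8° = 3.372 m; N'_5 = 159·cos36.8° = 127.3; c'Δl = 3.03; W sinα = 95.2
Slice 6: Δl = 1.3/cos51.5° = 2.088 m; N'_6 = 24·cos51.5° = 14.9; c'Δl = 1.88; W sinα = 18.8
Σc'Δl = 11.3 kN/m; ΣN' = 650.1 kN/m; ΣW sinα = 219.5 kN/m
Resisting = 11.3 + 650.1·tan32.6° = 11.3 + 415.8 = 427.1 kN/m
FS = 427.1 / 219.5 = 1.945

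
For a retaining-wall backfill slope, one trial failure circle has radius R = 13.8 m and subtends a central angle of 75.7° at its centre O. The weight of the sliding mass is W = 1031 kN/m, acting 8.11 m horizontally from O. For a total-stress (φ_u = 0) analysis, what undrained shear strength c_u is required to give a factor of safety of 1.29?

FS = c_u·L_a·R / (W·d), so c_u = FS·W·d / (L_a·R).
Arc length L_a = R·θ = 13.8·(75.7°·π/180) = 13.8·1.3212 = 18.23 m
c_u = 1.29·1031·8.11 / (18.23·13.8) = 10786.2 / 251.61 = 42.87 kPa

c_u = 42.9 kPa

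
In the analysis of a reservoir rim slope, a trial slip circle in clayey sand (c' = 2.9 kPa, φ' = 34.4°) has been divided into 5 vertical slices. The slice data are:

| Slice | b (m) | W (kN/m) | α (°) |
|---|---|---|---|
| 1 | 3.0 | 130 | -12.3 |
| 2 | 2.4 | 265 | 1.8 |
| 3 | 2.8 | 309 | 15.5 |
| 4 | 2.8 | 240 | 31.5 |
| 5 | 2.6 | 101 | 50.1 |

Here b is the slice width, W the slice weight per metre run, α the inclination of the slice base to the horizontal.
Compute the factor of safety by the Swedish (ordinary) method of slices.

FS = 2.64

Ordinary method of slices: FS = Σ[c'·Δl_i + (W_i cosα_i)·tanφ'] / Σ W_i sinα_i, with Δl_i = b_i / cosα_i.
Slice 1: Δl = 3.0/cos(-12.3°) = 3.070 m; N'_1 = 130·cos(-12.3°) = 127.0; c'Δl = 8.90; W sinα = -27.7
Slice 2: Δl = 2.4/cos1.8° = 2.401 m; N'_2 = 265·cos1.8° = 264.9; c'Δl = 6.96; W sinα = 8.3
Slice 3: Δl = 2.8/cos15.5° = 2.906 m; N'_3 = 309·cos15.5° = 297.8; c'Δl = 8.43; W sinα = 82.6
Slice 4: Δl = 2.8/cos31.5° = 3.284 m; N'_4 = 240·cos31.5° = 204.6; c'Δl = 9.52; W sinα = 125.4
Slice 5: Δl = 2.6/cos50.1° = 4.053 m; N'_5 = 101·cos50.1° = 64.8; c'Δl = 11.75; W sinα = 77.5
Σc'Δl = 45.6 kN/m; ΣN' = 959.1 kN/m; ΣW sinα = 266.1 kN/m
Resisting = 45.6 + 959.1·tan34.4° = 45.6 + 656.7 = 702.3 kN/m
FS = 702.3 / 266.1 = 2.639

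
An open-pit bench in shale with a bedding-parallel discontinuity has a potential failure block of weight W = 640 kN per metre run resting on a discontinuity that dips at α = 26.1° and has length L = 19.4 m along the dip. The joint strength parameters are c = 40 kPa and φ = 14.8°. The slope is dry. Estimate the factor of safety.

FS = 3.30

Resolving the block weight along and normal to the plane and applying the Mohr–Coulomb strength on the joint:
N' = W cosα = 640·cos26.1° = 574.7 kN/m
Driving force T = W sinα = 640·sin26.1° = 281.6 kN/m
Resisting force R = c·L + N'·tanφ = 40·19.4 + 574.7·tan14.8° = 776.0 + 151.9 = 927.9 kN/m
FS = R / T = 927.9 / 281.6 = 3.295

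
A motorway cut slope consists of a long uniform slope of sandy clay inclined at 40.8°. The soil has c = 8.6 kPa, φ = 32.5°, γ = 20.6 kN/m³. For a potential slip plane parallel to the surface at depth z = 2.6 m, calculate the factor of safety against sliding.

For an infinite slope with a slip plane parallel to the surface (no pore pressure): FS = [c + γz cos²β tanφ] / [γz sinβ cosβ].
γz = 20.6·2.6 = 53.56 kN/m²
Numerator = 8.6 + 53.56·cos²40.8°·tan32.5° = 8.6 + 53.56·0.5730·0.6371 = 28.153 kPa
Denominator = 53.56·sin40.8°·cos40.8° = 53.56·0.6534·0.7570 = 26.493 kPa
FS = 28.153 / 26.493 = 1.063

FS = 1.06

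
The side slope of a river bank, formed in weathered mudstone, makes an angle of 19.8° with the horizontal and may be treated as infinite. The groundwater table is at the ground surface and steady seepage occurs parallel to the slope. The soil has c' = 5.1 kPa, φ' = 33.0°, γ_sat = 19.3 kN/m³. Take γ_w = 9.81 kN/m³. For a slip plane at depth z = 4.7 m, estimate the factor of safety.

With seepage parallel to the slope and the water table at the surface, the effective normal stress on the slip plane uses the buoyant unit weight γ' = γ_sat − γ_w while the driving shear stress uses γ_sat:
FS = [c' + γ' z cos²β tanφ'] / [γ_sat z sinβ cosβ]
γ' = 19.3 − 9.81 = 9.49 kN/m³
Numerator = 5.1 + 9.49·4.7·cos²19.8°·tan33.0° = 5.1 + 9.49·4.7·0.8853·0.6494 = 30.742 kPa
Denominator = 19.3·4.7·sin19.8°·cos19.8° = 19.3·4.7·0.3387·0.9409 = 28.910 kPa
FS = 30.742 / 28.910 = 1.063

FS = 1.06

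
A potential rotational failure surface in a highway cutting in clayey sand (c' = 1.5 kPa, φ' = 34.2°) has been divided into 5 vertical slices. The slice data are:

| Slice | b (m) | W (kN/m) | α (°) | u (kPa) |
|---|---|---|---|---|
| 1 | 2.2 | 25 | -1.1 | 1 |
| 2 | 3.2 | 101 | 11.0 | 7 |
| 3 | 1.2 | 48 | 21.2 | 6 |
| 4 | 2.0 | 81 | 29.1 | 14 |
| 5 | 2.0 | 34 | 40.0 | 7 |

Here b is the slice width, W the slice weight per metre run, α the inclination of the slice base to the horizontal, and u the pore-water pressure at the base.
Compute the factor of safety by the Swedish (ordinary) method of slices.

FS = 1.45

Ordinary method of slices: FS = Σ[c'·Δl_i + (W_i cosα_i − u_i·Δl_i)·tanφ'] / Σ W_i sinα_i, with Δl_i = b_i / cosα_i.
Slice 1: Δl = 2.2/cos(-1.1°) = 2.200 m; N'_1 = 25·cos(-1.1°) − 1·2.200 = 22.8; c'Δl = 3.30; W sinα = -0.5
Slice 2: Δl = 3.2/cos11.0° = 3.260 m; N'_2 = 101·cos11.0° − 7·3.260 = 76.3; c'Δl = 4.89; W sinα = 19.3
Slice 3: Δl = 1.2/cos21.2° = 1.287 m; N'_3 = 48·cos21.2° − 6·1.287 = 37.0; c'Δl = 1.93; W sinα = 17.4
Slice 4: Δl = 2.0/cos29.1° = 2.289 m; N'_4 = 81·cos29.1° − 14·2.289 = 38.7; c'Δl = 3.43; W sinα = 39.4
Slice 5: Δl = 2.0/cos40.0° = 2.611 m; N'_5 = 34·cos40.0° − 7·2.611 = 7.8; c'Δl = 3.92; W sinα = 21.9
Σc'Δl = 17.5 kN/m; ΣN' = 182.6 kN/m; ΣW sinα = 97.4 kN/m
Resisting = 17.5 + 182.6·tan34.2° = 17.5 + 124.1 = 141.6 kN/m
FS = 141.6 / 97.4 = 1.454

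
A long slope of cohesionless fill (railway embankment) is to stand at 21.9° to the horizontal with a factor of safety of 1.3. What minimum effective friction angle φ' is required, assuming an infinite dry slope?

FS = tanφ'/tanβ ⇒ tanφ' = FS · tanβ = 1.3 · tan21.9° = 0.5226
φ' = arctan(0.5226) = 27.59°

φ' = 27.6°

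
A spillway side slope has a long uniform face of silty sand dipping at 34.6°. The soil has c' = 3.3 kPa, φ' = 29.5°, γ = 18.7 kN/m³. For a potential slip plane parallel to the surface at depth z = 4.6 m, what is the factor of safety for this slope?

FS = 0.90

For an infinite slope with a slip plane parallel to the surface (no pore pressure): FS = [c' + γz cos²β tanφ'] / [γz sinβ cosβ].
γz = 18.7·4.6 = 86.02 kN/m²
Numerator = 3.3 + 86.02·cos²34.6°·tan29.5° = 3.3 + 86.02·0.6776·0.5658 = 36.275 kPa
Denominator = 86.02·sin34.6°·cos34.6° = 86.02·0.5678·0.8231 = 40.207 kPa
FS = 36.275 / 40.207 = 0.902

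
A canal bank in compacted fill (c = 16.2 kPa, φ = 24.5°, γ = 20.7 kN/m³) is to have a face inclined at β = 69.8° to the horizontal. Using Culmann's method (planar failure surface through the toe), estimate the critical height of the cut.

H_c = 9.01 m

Culmann's analysis gives the critical failure plane at α_cr = (β + φ)/2 = (69.8 + 24.5)/2 = 47.1°, and the critical height
H_c = (4c/γ) · sinβ cosφ / [1 − cos(β − φ)]
    = (4·16.2/20.7) · sin69.8°·cos24.5° / [1 − cos(45.3°)]
    = 3.130 · 0.9385·0.9100 / [1 − 0.7034]
    = 3.130 · 0.8540 / 0.2966
    = 9.01 m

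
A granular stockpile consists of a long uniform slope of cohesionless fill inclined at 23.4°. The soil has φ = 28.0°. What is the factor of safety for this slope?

For a dry cohesionless infinite slope the factor of safety is FS = tanφ / tanβ.
FS = tan28.0° / tan23.4° = 0.5317 / 0.4327 = 1.229

FS = 1.23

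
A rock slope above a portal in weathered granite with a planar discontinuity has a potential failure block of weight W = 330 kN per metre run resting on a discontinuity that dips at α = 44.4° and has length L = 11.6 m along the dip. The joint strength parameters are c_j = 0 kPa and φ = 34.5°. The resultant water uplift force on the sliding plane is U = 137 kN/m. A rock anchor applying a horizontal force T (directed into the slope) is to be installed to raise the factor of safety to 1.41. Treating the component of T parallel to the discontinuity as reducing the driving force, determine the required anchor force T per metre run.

T = 173 kN/m

Resolving forces along and normal to the sliding plane, with the horizontal anchor force T adding T·sinα to the effective normal force and T·cosα acting up the plane against the driving force:
FS = [c_jL + (W cosα − U + T sinα) tanφ] / [W sinα − T cosα]
Without the anchor: N' = 98.8 kN/m, driving T_d = 230.9 kN/m, resisting R = 0·11.6 + 98.8·tan34.5° = 67.9 kN/m, FS = 0.29.
Setting FS = 1.41 and solving for T:
1.41·(230.9 − T cos44.4°) = 67.9 + T sin44.4°·tan34.5°
T·(sin44.4°·tan34.5° + 1.41·cos44.4°) = 1.41·230.9 − 67.9
T·(0.6997·0.6873 + 1.41·0.7145) = 325.6 − 67.9 = 257.7
T·1.4883 = 257.7
T = 173.1 kN/m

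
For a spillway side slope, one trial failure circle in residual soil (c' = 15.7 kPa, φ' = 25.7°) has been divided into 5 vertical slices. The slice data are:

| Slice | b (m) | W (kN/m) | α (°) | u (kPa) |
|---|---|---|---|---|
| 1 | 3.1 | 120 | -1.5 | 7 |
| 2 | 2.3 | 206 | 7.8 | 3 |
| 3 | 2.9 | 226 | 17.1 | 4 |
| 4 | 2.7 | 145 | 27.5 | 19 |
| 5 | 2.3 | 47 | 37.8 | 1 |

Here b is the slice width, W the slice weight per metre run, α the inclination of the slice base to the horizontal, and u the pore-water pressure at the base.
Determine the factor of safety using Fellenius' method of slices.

Ordinary method of slices: FS = Σ[c'·Δl_i + (W_i cosα_i − u_i·Δl_i)·tanφ'] / Σ W_i sinα_i, with Δl_i = b_i / cosα_i.
Slice 1: Δl = 3.1/cos(-1.5°) = 3.101 m; N'_1 = 120·cos(-1.5°) − 7·3.101 = 98.3; c'Δl = 48.69; W sinα = -3.1
Slice 2: Δl = 2.3/cos7.8° = 2.321 m; N'_2 = 206·cos7.8° − 3·2.321 = 197.1; c'Δl = 36.45; W sinα = 28.0
Slice 3: Δl = 2.9/cos17.1° = 3.034 m; N'_3 = 226·cos17.1° − 4·3.034 = 203.9; c'Δl = 47.64; W sinα = 66.5
Slice 4: Δl = 2.7/cos27.5° = 3.044 m; N'_4 = 145·cos27.5° − 19·3.044 = 70.8; c'Δl = 47.79; W sinα = 67.0
Slice 5: Δl = 2.3/cos37.8° = 2.911 m; N'_5 = 47·cos37.8° − 1·2.911 = 34.2; c'Δl = 45.70; W sinα = 28.8
Σc'Δl = 226.3 kN/m; ΣN' = 604.3 kN/m; ΣW sinα = 187.0 kN/m
Resisting = 226.3 + 604.3·tan25.7° = 226.3 + 290.8 = 517.1 kN/m
FS = 517.1 / 187.0 = 2.765

FS = 2.76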